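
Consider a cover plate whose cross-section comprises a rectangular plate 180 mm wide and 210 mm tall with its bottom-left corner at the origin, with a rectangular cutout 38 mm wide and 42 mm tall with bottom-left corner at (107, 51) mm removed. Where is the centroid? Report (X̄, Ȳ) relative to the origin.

plate: A = 180 × 210 = 37800.00, centroid at (90.00, 105.00).
hole: A = −(38 × 42) = -1596.00, centroid at (126.00, 72.00).
ΣA = 36204.00 mm², ΣAX̄ = 3200904.00 mm³, ΣAȲ = 3854088.00 mm³.
X̄ = 3200904.00/36204.00 = 88.41 mm; Ȳ = 3854088.00/36204.00 = 106.45 mm.

X̄ = 88.41 mm, Ȳ = 106.45 mm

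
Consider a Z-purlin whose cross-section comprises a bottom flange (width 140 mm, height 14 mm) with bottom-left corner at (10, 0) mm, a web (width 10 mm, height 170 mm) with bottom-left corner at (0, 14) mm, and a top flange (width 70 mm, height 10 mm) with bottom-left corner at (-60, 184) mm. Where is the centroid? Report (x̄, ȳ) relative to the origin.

x̄ = 33.90 mm, ȳ = 72.09 mm

Part | A | x̄ᵢ | ȳᵢ | A·x̄ᵢ | A·ȳᵢ
bottom flange | 1960.00 | 80.00 | 7.00 | 156800.00 | 13720.00
web | 1700.00 | 5.00 | 99.00 | 8500.00 | 168300.00
top flange | 700.00 | -25.00 | 189.00 | -17500.00 | 132300.00
Σ | 4360.00 |  |  | 147800.00 | 314320.00
x̄ = 147800.00 / 4360.00 = 33.90 mm
ȳ = 314320.00 / 4360.00 = 72.09 mm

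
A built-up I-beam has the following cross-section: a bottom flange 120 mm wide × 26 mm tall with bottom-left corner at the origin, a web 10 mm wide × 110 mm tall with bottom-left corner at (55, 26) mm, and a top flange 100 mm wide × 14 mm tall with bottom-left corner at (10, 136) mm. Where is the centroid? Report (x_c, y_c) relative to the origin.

x_c = 60.00 mm, y_c = 58.69 mm

Part | A | x̄ᵢ | ȳᵢ | A·x̄ᵢ | A·ȳᵢ
bottom flange | 3120.00 | 60.00 | 13.00 | 187200.00 | 40560.00
web | 1100.00 | 60.00 | 81.00 | 66000.00 | 89100.00
top flange | 1400.00 | 60.00 | 143.00 | 84000.00 | 200200.00
Σ | 5620.00 |  |  | 337200.00 | 329860.00
x_c = 337200.00 / 5620.00 = 60.00 mm
y_c = 329860.00 / 5620.00 = 58.69 mm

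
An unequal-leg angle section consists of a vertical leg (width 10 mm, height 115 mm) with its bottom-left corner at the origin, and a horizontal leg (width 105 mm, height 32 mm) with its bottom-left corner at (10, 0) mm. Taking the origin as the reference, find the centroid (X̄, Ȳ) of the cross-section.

X̄ = 47.84 mm, Ȳ = 26.58 mm

vertical leg: A = 10 × 115 = 1150.00, centroid at (5.00, 57.50).
horizontal leg: A = 105 × 32 = 3360.00, centroid at (62.50, 16.00).
ΣA = 4510.00 mm², ΣAX̄ = 215750.00 mm³, ΣAȲ = 119885.00 mm³.
X̄ = 215750.00/4510.00 = 47.84 mm; Ȳ = 119885.00/4510.00 = 26.58 mm.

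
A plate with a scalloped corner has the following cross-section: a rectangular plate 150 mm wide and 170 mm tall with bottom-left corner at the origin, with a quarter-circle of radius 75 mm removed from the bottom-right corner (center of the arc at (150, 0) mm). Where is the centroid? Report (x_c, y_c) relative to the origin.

x_c = 65.95 mm, y_c = 96.14 mm

Part | A | x̄ᵢ | ȳᵢ | A·x̄ᵢ | A·ȳᵢ
plate | 25500.00 | 75.00 | 85.00 | 1912500.00 | 2167500.00
removed quarter-circle | -4417.86 | 118.17 | 31.83 | -522054.70 | -140625.00
Σ | 21082.14 |  |  | 1390445.30 | 2026875.00
x_c = 1390445.30 / 21082.14 = 65.95 mm
y_c = 2026875.00 / 21082.14 = 96.14 mm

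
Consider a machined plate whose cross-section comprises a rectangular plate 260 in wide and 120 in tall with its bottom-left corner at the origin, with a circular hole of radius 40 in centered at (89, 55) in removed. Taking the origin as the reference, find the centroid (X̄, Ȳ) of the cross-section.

X̄ = 137.87 in, Ȳ = 60.96 in

plate: A = 260 × 120 = 31200.00, centroid at (130.00, 60.00).
hole: A = −π·40² = -5026.55, centroid at (89.00, 55.00).
ΣA = 26173.45 in²
ΣAX̄ = (31200.00)(130.00) + (-5026.55)(89.00) = 3608637.21 in³
ΣAȲ = (31200.00)(60.00) + (-5026.55)(55.00) = 1595539.85 in³
X̄ = 3608637.21 / 26173.45 = 137.87 in
Ȳ = 1595539.85 / 26173.45 = 60.96 in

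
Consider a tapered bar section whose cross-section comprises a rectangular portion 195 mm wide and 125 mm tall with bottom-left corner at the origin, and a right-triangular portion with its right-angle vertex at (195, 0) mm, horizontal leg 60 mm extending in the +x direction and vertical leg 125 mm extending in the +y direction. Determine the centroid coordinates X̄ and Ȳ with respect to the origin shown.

Part | A | x̄ᵢ | ȳᵢ | A·x̄ᵢ | A·ȳᵢ
rectangular portion | 24375.00 | 97.50 | 62.50 | 2376562.50 | 1523437.50
triangular portion | 3750.00 | 215.00 | 41.67 | 806250.00 | 156250.00
Σ | 28125.00 |  |  | 3182812.50 | 1679687.50
X̄ = 3182812.50 / 28125.00 = 113.17 mm
Ȳ = 1679687.50 / 28125.00 = 59.72 mm

X̄ = 113.17 mm, Ȳ = 59.72 mm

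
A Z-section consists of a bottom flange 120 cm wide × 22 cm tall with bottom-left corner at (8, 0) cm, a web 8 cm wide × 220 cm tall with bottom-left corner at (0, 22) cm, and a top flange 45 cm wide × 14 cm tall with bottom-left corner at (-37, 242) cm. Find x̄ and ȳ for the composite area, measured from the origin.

Part | A | x̄ᵢ | ȳᵢ | A·x̄ᵢ | A·ȳᵢ
bottom flange | 2640.00 | 68.00 | 11.00 | 179520.00 | 29040.00
web | 1760.00 | 4.00 | 132.00 | 7040.00 | 232320.00
top flange | 630.00 | -14.50 | 249.00 | -9135.00 | 156870.00
Σ | 5030.00 |  |  | 177425.00 | 418230.00
x̄ = 177425.00 / 5030.00 = 35.27 cm
ȳ = 418230.00 / 5030.00 = 83.15 cm

x̄ = 35.27 cm, ȳ = 83.15 cm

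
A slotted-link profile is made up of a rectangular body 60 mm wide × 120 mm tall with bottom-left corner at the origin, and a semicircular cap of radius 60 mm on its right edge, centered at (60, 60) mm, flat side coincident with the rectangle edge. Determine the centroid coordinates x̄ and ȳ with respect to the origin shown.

rectangular body: A = 60 × 120 = 7200.00, centroid at (30.00, 60.00).
semicircular end: A = ½π·60² = 5654.87, centroid at (85.46, 60.00).
ΣA = 12854.87 mm², ΣAx̄ = 699292.01 mm³, ΣAȳ = 771292.01 mm³.
x̄ = 699292.01/12854.87 = 54.40 mm; ȳ = 771292.01/12854.87 = 60.00 mm.

x̄ = 54.40 mm, ȳ = 60.00 mm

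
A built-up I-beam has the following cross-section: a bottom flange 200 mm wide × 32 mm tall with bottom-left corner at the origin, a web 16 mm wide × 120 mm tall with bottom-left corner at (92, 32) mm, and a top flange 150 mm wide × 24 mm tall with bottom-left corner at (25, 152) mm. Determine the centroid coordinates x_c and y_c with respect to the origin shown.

x_c = 100.00 mm, y_c = 72.94 mm

bottom flange: A = 200 × 32 = 6400.00, centroid at (100.00, 16.00).
web: A = 16 × 120 = 1920.00, centroid at (100.00, 92.00).
top flange: A = 150 × 24 = 3600.00, centroid at (100.00, 164.00).
ΣA = 11920.00 mm²
ΣAx_c = (6400.00)(100.00) + (1920.00)(100.00) + (3600.00)(100.00) = 1192000.00 mm³
ΣAy_c = (6400.00)(16.00) + (1920.00)(92.00) + (3600.00)(164.00) = 869440.00 mm³
x_c = 1192000.00 / 11920.00 = 100.00 mm
y_c = 869440.00 / 11920.00 = 72.94 mm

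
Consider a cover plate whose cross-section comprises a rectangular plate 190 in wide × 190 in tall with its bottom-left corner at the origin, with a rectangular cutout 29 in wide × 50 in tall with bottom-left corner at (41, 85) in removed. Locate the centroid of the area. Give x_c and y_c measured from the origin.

x_c = 96.65 in, y_c = 94.37 in

plate: A = 190 × 190 = 36100.00, centroid at (95.00, 95.00).
hole: A = −(29 × 50) = -1450.00, centroid at (55.50, 110.00).
ΣA = 34650.00 in²
ΣAx_c = (36100.00)(95.00) + (-1450.00)(55.50) = 3349025.00 in³
ΣAy_c = (36100.00)(95.00) + (-1450.00)(110.00) = 3270000.00 in³
x_c = 3349025.00 / 34650.00 = 96.65 in
y_c = 3270000.00 / 34650.00 = 94.37 in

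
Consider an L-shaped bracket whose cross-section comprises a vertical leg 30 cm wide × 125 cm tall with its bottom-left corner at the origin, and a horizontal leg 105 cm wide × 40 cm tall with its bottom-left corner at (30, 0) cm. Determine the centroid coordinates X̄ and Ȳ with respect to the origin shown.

X̄ = 50.66 cm, Ȳ = 40.05 cm

Part | A | x̄ᵢ | ȳᵢ | A·x̄ᵢ | A·ȳᵢ
vertical leg | 3750.00 | 15.00 | 62.50 | 56250.00 | 234375.00
horizontal leg | 4200.00 | 82.50 | 20.00 | 346500.00 | 84000.00
Σ | 7950.00 |  |  | 402750.00 | 318375.00
X̄ = 402750.00 / 7950.00 = 50.66 cm
Ȳ = 318375.00 / 7950.00 = 40.05 cm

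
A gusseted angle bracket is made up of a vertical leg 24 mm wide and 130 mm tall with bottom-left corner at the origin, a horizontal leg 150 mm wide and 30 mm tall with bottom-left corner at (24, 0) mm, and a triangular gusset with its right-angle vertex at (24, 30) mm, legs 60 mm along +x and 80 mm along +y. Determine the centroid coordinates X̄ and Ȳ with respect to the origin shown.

vertical leg: A = 24 × 130 = 3120.00, centroid at (12.00, 65.00).
horizontal leg: A = 150 × 30 = 4500.00, centroid at (99.00, 15.00).
gusset: A = ½·60·80 = 2400.00, centroid at (44.00, 56.67).
ΣA = 10020.00 mm²
ΣAX̄ = (3120.00)(12.00) + (4500.00)(99.00) + (2400.00)(44.00) = 588540.00 mm³
ΣAȲ = (3120.00)(65.00) + (4500.00)(15.00) + (2400.00)(56.67) = 406300.00 mm³
X̄ = 588540.00 / 10020.00 = 58.74 mm
Ȳ = 406300.00 / 10020.00 = 40.55 mm

X̄ = 58.74 mm, Ȳ = 40.55 mm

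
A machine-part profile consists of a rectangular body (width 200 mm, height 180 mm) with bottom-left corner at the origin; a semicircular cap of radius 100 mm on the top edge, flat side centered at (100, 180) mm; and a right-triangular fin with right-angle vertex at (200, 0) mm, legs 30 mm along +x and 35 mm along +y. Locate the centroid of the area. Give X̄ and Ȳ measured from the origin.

rectangular body: A = 200 × 180 = 36000.00, centroid at (100.00, 90.00).
semicircular top: A = ½π·100² = 15707.96, centroid at (100.00, 222.44).
triangular fin: A = ½·30·35 = 525.00, centroid at (210.00, 11.67).
ΣA = 52232.96 mm²
ΣAX̄ = (36000.00)(100.00) + (15707.96)(100.00) + (525.00)(210.00) = 5281046.33 mm³
ΣAȲ = (36000.00)(90.00) + (15707.96)(222.44) + (525.00)(11.67) = 6740225.05 mm³
X̄ = 5281046.33 / 52232.96 = 101.11 mm
Ȳ = 6740225.05 / 52232.96 = 129.04 mm

X̄ = 101.11 mm, Ȳ = 129.04 mm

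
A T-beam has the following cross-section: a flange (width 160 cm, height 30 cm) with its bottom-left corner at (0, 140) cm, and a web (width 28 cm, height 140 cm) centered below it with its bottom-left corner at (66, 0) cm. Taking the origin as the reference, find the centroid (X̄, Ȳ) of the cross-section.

X̄ = 80.00 cm, Ȳ = 116.79 cm

web: A = 28 × 140 = 3920.00, centroid at (80.00, 70.00).
flange: A = 160 × 30 = 4800.00, centroid at (80.00, 155.00).
ΣA = 8720.00 cm², ΣAX̄ = 697600.00 cm³, ΣAȲ = 1018400.00 cm³.
X̄ = 697600.00/8720.00 = 80.00 cm; Ȳ = 1018400.00/8720.00 = 116.79 cm.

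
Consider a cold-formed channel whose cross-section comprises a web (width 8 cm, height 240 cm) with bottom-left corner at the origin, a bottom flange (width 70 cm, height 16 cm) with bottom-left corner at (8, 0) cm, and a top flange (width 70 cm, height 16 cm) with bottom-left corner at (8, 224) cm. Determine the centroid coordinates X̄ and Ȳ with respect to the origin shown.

web: A = 8 × 240 = 1920.00, centroid at (4.00, 120.00).
bottom flange: A = 70 × 16 = 1120.00, centroid at (43.00, 8.00).
top flange: A = 70 × 16 = 1120.00, centroid at (43.00, 232.00).
ΣA = 4160.00 cm²
ΣAX̄ = (1920.00)(4.00) + (1120.00)(43.00) + (1120.00)(43.00) = 104000.00 cm³
ΣAȲ = (1920.00)(120.00) + (1120.00)(8.00) + (1120.00)(232.00) = 499200.00 cm³
X̄ = 104000.00 / 4160.00 = 25.00 cm
Ȳ = 499200.00 / 4160.00 = 120.00 cm

X̄ = 25.00 cm, Ȳ = 120.00 cm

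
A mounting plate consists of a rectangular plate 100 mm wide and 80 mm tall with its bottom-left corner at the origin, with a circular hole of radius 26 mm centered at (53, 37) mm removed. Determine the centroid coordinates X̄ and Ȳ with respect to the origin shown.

plate: A = 100 × 80 = 8000.00, centroid at (50.00, 40.00).
hole: A = −π·26² = -2123.72, centroid at (53.00, 37.00).
ΣA = 5876.28 mm²
ΣAX̄ = (8000.00)(50.00) + (-2123.72)(53.00) = 287443.02 mm³
ΣAȲ = (8000.00)(40.00) + (-2123.72)(37.00) = 241422.48 mm³
X̄ = 287443.02 / 5876.28 = 48.92 mm
Ȳ = 241422.48 / 5876.28 = 41.08 mm

X̄ = 48.92 mm, Ȳ = 41.08 mm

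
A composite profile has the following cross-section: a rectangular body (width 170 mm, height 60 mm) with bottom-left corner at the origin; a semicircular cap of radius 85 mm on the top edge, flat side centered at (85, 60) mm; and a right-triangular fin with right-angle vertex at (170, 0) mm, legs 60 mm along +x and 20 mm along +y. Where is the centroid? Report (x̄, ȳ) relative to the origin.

Part | A | x̄ᵢ | ȳᵢ | A·x̄ᵢ | A·ȳᵢ
rectangular body | 10200.00 | 85.00 | 30.00 | 867000.00 | 306000.00
semicircular top | 11349.00 | 85.00 | 96.08 | 964665.29 | 1090356.87
triangular fin | 600.00 | 190.00 | 6.67 | 114000.00 | 4000.00
Σ | 22149.00 |  |  | 1945665.29 | 1400356.87
x̄ = 1945665.29 / 22149.00 = 87.84 mm
ȳ = 1400356.87 / 22149.00 = 63.22 mm

x̄ = 87.84 mm, ȳ = 63.22 mm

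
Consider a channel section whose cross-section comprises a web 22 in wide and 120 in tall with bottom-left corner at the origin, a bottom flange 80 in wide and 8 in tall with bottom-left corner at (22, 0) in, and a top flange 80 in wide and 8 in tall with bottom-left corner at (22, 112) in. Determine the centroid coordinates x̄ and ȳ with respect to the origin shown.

x̄ = 27.65 in, ȳ = 60.00 in

Part | A | x̄ᵢ | ȳᵢ | A·x̄ᵢ | A·ȳᵢ
web | 2640.00 | 11.00 | 60.00 | 29040.00 | 158400.00
bottom flange | 640.00 | 62.00 | 4.00 | 39680.00 | 2560.00
top flange | 640.00 | 62.00 | 116.00 | 39680.00 | 74240.00
Σ | 3920.00 |  |  | 108400.00 | 235200.00
x̄ = 108400.00 / 3920.00 = 27.65 in
ȳ = 235200.00 / 3920.00 = 60.00 in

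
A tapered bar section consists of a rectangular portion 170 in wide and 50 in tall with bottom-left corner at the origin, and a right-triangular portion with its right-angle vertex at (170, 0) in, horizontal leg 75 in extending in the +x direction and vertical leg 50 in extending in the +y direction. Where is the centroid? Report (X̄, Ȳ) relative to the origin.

Part | A | x̄ᵢ | ȳᵢ | A·x̄ᵢ | A·ȳᵢ
rectangular portion | 8500.00 | 85.00 | 25.00 | 722500.00 | 212500.00
triangular portion | 1875.00 | 195.00 | 16.67 | 365625.00 | 31250.00
Σ | 10375.00 |  |  | 1088125.00 | 243750.00
X̄ = 1088125.00 / 10375.00 = 104.88 in
Ȳ = 243750.00 / 10375.00 = 23.49 in

X̄ = 104.88 in, Ȳ = 23.49 in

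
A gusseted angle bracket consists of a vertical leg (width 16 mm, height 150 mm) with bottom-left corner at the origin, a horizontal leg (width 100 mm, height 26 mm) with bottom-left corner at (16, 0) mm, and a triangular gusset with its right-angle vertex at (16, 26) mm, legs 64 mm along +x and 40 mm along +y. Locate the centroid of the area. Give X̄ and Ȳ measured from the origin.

X̄ = 37.99 mm, Ȳ = 42.06 mm

Part | A | x̄ᵢ | ȳᵢ | A·x̄ᵢ | A·ȳᵢ
vertical leg | 2400.00 | 8.00 | 75.00 | 19200.00 | 180000.00
horizontal leg | 2600.00 | 66.00 | 13.00 | 171600.00 | 33800.00
gusset | 1280.00 | 37.33 | 39.33 | 47786.67 | 50346.67
Σ | 6280.00 |  |  | 238586.67 | 264146.67
X̄ = 238586.67 / 6280.00 = 37.99 mm
Ȳ = 264146.67 / 6280.00 = 42.06 mm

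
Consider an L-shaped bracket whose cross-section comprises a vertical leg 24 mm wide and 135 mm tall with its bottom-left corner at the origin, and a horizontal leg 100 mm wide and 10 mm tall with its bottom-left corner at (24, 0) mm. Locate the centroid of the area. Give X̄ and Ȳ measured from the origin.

vertical leg: A = 24 × 135 = 3240.00, centroid at (12.00, 67.50).
horizontal leg: A = 100 × 10 = 1000.00, centroid at (74.00, 5.00).
ΣA = 4240.00 mm²
ΣAX̄ = (3240.00)(12.00) + (1000.00)(74.00) = 112880.00 mm³
ΣAȲ = (3240.00)(67.50) + (1000.00)(5.00) = 223700.00 mm³
X̄ = 112880.00 / 4240.00 = 26.62 mm
Ȳ = 223700.00 / 4240.00 = 52.76 mm

X̄ = 26.62 mm, Ȳ = 52.76 mm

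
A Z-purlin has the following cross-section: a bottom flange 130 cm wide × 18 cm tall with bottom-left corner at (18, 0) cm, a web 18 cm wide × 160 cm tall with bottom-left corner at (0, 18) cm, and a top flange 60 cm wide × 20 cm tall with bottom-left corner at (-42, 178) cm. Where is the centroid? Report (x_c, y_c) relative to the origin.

x_c = 32.05 cm, y_c = 82.38 cm

bottom flange: A = 130 × 18 = 2340.00, centroid at (83.00, 9.00).
web: A = 18 × 160 = 2880.00, centroid at (9.00, 98.00).
top flange: A = 60 × 20 = 1200.00, centroid at (-12.00, 188.00).
ΣA = 6420.00 cm²
ΣAx_c = (2340.00)(83.00) + (2880.00)(9.00) + (1200.00)(-12.00) = 205740.00 cm³
ΣAy_c = (2340.00)(9.00) + (2880.00)(98.00) + (1200.00)(188.00) = 528900.00 cm³
x_c = 205740.00 / 6420.00 = 32.05 cm
y_c = 528900.00 / 6420.00 = 82.38 cm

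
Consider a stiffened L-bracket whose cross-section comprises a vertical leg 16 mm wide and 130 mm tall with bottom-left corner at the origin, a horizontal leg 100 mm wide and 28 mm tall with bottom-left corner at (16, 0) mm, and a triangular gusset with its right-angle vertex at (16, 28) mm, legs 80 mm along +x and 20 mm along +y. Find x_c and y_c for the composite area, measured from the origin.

Part | A | x̄ᵢ | ȳᵢ | A·x̄ᵢ | A·ȳᵢ
vertical leg | 2080.00 | 8.00 | 65.00 | 16640.00 | 135200.00
horizontal leg | 2800.00 | 66.00 | 14.00 | 184800.00 | 39200.00
gusset | 800.00 | 42.67 | 34.67 | 34133.33 | 27733.33
Σ | 5680.00 |  |  | 235573.33 | 202133.33
x_c = 235573.33 / 5680.00 = 41.47 mm
y_c = 202133.33 / 5680.00 = 35.59 mm

x_c = 41.47 mm, y_c = 35.59 mm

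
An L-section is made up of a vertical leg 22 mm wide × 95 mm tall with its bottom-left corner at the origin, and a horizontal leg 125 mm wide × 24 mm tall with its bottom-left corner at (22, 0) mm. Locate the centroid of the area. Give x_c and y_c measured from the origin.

x_c = 54.32 mm, y_c = 26.58 mm

vertical leg: A = 22 × 95 = 2090.00, centroid at (11.00, 47.50).
horizontal leg: A = 125 × 24 = 3000.00, centroid at (84.50, 12.00).
ΣA = 5090.00 mm²
ΣAx_c = (2090.00)(11.00) + (3000.00)(84.50) = 276490.00 mm³
ΣAy_c = (2090.00)(47.50) + (3000.00)(12.00) = 135275.00 mm³
x_c = 276490.00 / 5090.00 = 54.32 mm
y_c = 135275.00 / 5090.00 = 26.58 mm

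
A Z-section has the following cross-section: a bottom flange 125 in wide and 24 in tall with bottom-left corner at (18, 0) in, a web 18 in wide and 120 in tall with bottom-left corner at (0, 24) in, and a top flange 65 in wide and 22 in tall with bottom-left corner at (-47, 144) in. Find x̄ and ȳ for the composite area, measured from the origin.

x̄ = 36.45 in, ȳ = 66.63 in

bottom flange: A = 125 × 24 = 3000.00, centroid at (80.50, 12.00).
web: A = 18 × 120 = 2160.00, centroid at (9.00, 84.00).
top flange: A = 65 × 22 = 1430.00, centroid at (-14.50, 155.00).
ΣA = 6590.00 in², ΣAx̄ = 240205.00 in³, ΣAȳ = 439090.00 in³.
x̄ = 240205.00/6590.00 = 36.45 in; ȳ = 439090.00/6590.00 = 66.63 in.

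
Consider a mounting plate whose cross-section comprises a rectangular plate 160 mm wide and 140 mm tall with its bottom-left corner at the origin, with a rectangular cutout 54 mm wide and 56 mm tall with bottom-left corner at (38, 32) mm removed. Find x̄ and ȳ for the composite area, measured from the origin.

Part | A | x̄ᵢ | ȳᵢ | A·x̄ᵢ | A·ȳᵢ
plate | 22400.00 | 80.00 | 70.00 | 1792000.00 | 1568000.00
hole | -3024.00 | 65.00 | 60.00 | -196560.00 | -181440.00
Σ | 19376.00 |  |  | 1595440.00 | 1386560.00
x̄ = 1595440.00 / 19376.00 = 82.34 mm
ȳ = 1386560.00 / 19376.00 = 71.56 mm

x̄ = 82.34 mm, ȳ = 71.56 mm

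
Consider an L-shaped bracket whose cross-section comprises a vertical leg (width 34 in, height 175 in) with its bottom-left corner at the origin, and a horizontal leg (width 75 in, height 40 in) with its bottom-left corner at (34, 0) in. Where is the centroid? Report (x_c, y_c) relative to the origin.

x_c = 35.27 in, y_c = 64.87 in

Part | A | x̄ᵢ | ȳᵢ | A·x̄ᵢ | A·ȳᵢ
vertical leg | 5950.00 | 17.00 | 87.50 | 101150.00 | 520625.00
horizontal leg | 3000.00 | 71.50 | 20.00 | 214500.00 | 60000.00
Σ | 8950.00 |  |  | 315650.00 | 580625.00
x_c = 315650.00 / 8950.00 = 35.27 in
y_c = 580625.00 / 8950.00 = 64.87 in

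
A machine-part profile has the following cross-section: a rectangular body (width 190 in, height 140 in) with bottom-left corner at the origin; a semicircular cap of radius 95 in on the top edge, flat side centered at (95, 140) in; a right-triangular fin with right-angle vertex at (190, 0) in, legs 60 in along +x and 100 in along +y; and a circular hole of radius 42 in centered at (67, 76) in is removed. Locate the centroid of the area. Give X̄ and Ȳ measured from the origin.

rectangular body: A = 190 × 140 = 26600.00, centroid at (95.00, 70.00).
semicircular top: A = ½π·95² = 14176.44, centroid at (95.00, 180.32).
triangular fin: A = ½·60·100 = 3000.00, centroid at (210.00, 33.33).
hole: A = −π·42² = -5541.77, centroid at (67.00, 76.00).
ΣA = 38234.67 in²
ΣAX̄ = (26600.00)(95.00) + (14176.44)(95.00) + (3000.00)(210.00) + (-5541.77)(67.00) = 4132462.95 in³
ΣAȲ = (26600.00)(70.00) + (14176.44)(180.32) + (3000.00)(33.33) + (-5541.77)(76.00) = 4097110.01 in³
X̄ = 4132462.95 / 38234.67 = 108.08 in
Ȳ = 4097110.01 / 38234.67 = 107.16 in

X̄ = 108.08 in, Ȳ = 107.16 in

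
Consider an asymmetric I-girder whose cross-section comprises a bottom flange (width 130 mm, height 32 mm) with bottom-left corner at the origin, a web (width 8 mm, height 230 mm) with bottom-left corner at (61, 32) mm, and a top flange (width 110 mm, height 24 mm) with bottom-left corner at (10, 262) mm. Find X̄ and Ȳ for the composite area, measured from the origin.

bottom flange: A = 130 × 32 = 4160.00, centroid at (65.00, 16.00).
web: A = 8 × 230 = 1840.00, centroid at (65.00, 147.00).
top flange: A = 110 × 24 = 2640.00, centroid at (65.00, 274.00).
ΣA = 8640.00 mm², ΣAX̄ = 561600.00 mm³, ΣAȲ = 1060400.00 mm³.
X̄ = 561600.00/8640.00 = 65.00 mm; Ȳ = 1060400.00/8640.00 = 122.73 mm.

X̄ = 65.00 mm, Ȳ = 122.73 mm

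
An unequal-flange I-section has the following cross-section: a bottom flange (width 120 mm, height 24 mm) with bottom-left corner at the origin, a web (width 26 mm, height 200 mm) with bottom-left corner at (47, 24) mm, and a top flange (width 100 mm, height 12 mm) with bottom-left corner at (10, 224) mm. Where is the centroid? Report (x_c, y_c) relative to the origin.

x_c = 60.00 mm, y_c = 102.95 mm

bottom flange: A = 120 × 24 = 2880.00, centroid at (60.00, 12.00).
web: A = 26 × 200 = 5200.00, centroid at (60.00, 124.00).
top flange: A = 100 × 12 = 1200.00, centroid at (60.00, 230.00).
ΣA = 9280.00 mm², ΣAx_c = 556800.00 mm³, ΣAy_c = 955360.00 mm³.
x_c = 556800.00/9280.00 = 60.00 mm; y_c = 955360.00/9280.00 = 102.95 mm.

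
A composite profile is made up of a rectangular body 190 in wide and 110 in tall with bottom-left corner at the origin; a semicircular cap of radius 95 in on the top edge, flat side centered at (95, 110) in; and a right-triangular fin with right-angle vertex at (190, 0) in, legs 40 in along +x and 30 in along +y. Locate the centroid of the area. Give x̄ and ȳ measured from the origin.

x̄ = 96.82 in, ȳ = 92.12 in

rectangular body: A = 190 × 110 = 20900.00, centroid at (95.00, 55.00).
semicircular top: A = ½π·95² = 14176.44, centroid at (95.00, 150.32).
triangular fin: A = ½·40·30 = 600.00, centroid at (203.33, 10.00).
ΣA = 35676.44 in², ΣAx̄ = 3454261.50 in³, ΣAȳ = 3286491.39 in³.
x̄ = 3454261.50/35676.44 = 96.82 in; ȳ = 3286491.39/35676.44 = 92.12 in.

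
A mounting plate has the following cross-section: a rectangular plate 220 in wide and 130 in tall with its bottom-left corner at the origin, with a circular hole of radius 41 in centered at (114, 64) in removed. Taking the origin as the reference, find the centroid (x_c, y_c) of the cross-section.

plate: A = 220 × 130 = 28600.00, centroid at (110.00, 65.00).
hole: A = −π·41² = -5281.02, centroid at (114.00, 64.00).
ΣA = 23318.98 in²
ΣAx_c = (28600.00)(110.00) + (-5281.02)(114.00) = 2543964.03 in³
ΣAy_c = (28600.00)(65.00) + (-5281.02)(64.00) = 1521014.90 in³
x_c = 2543964.03 / 23318.98 = 109.09 in
y_c = 1521014.90 / 23318.98 = 65.23 in

x_c = 109.09 in, y_c = 65.23 in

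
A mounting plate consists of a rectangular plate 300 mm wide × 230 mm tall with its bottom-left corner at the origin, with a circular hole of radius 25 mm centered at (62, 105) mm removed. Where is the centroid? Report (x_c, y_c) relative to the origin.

Part | A | x̄ᵢ | ȳᵢ | A·x̄ᵢ | A·ȳᵢ
plate | 69000.00 | 150.00 | 115.00 | 10350000.00 | 7935000.00
hole | -1963.50 | 62.00 | 105.00 | -121736.72 | -206167.02
Σ | 67036.50 |  |  | 10228263.28 | 7728832.98
x_c = 10228263.28 / 67036.50 = 152.58 mm
y_c = 7728832.98 / 67036.50 = 115.29 mm

x_c = 152.58 mm, y_c = 115.29 mm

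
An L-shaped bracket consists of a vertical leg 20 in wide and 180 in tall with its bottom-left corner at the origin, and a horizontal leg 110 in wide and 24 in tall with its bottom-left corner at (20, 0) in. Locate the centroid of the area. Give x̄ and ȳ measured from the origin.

x̄ = 37.50 in, ȳ = 57.00 in

Part | A | x̄ᵢ | ȳᵢ | A·x̄ᵢ | A·ȳᵢ
vertical leg | 3600.00 | 10.00 | 90.00 | 36000.00 | 324000.00
horizontal leg | 2640.00 | 75.00 | 12.00 | 198000.00 | 31680.00
Σ | 6240.00 |  |  | 234000.00 | 355680.00
x̄ = 234000.00 / 6240.00 = 37.50 in
ȳ = 355680.00 / 6240.00 = 57.00 in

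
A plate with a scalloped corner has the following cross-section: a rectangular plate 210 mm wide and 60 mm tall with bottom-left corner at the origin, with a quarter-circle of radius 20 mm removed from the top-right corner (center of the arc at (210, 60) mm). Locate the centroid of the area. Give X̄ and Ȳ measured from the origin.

X̄ = 102.53 mm, Ȳ = 29.45 mm

Part | A | x̄ᵢ | ȳᵢ | A·x̄ᵢ | A·ȳᵢ
plate | 12600.00 | 105.00 | 30.00 | 1323000.00 | 378000.00
removed quarter-circle | -314.16 | 201.51 | 51.51 | -63306.78 | -16182.89
Σ | 12285.84 |  |  | 1259693.22 | 361817.11
X̄ = 1259693.22 / 12285.84 = 102.53 mm
Ȳ = 361817.11 / 12285.84 = 29.45 mm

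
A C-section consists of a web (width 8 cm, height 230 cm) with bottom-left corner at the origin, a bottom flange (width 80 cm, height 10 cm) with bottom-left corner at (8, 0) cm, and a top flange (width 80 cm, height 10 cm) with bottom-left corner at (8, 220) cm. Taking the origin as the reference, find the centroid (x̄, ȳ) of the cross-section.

x̄ = 24.47 cm, ȳ = 115.00 cm

web: A = 8 × 230 = 1840.00, centroid at (4.00, 115.00).
bottom flange: A = 80 × 10 = 800.00, centroid at (48.00, 5.00).
top flange: A = 80 × 10 = 800.00, centroid at (48.00, 225.00).
ΣA = 3440.00 cm²
ΣAx̄ = (1840.00)(4.00) + (800.00)(48.00) + (800.00)(48.00) = 84160.00 cm³
ΣAȳ = (1840.00)(115.00) + (800.00)(5.00) + (800.00)(225.00) = 395600.00 cm³
x̄ = 84160.00 / 3440.00 = 24.47 cm
ȳ = 395600.00 / 3440.00 = 115.00 cm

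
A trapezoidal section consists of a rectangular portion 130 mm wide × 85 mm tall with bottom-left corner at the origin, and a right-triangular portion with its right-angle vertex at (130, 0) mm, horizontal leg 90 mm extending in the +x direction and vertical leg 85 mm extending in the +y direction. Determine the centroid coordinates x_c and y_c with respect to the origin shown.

x_c = 89.43 mm, y_c = 38.86 mm

rectangular portion: A = 130 × 85 = 11050.00, centroid at (65.00, 42.50).
triangular portion: A = ½·90·85 = 3825.00, centroid at (160.00, 28.33).
ΣA = 14875.00 mm²
ΣAx_c = (11050.00)(65.00) + (3825.00)(160.00) = 1330250.00 mm³
ΣAy_c = (11050.00)(42.50) + (3825.00)(28.33) = 578000.00 mm³
x_c = 1330250.00 / 14875.00 = 89.43 mm
y_c = 578000.00 / 14875.00 = 38.86 mm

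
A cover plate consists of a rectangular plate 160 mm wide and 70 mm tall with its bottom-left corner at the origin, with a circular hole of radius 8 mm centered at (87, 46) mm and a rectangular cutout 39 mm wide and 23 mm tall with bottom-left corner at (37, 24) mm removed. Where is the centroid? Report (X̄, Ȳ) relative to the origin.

X̄ = 81.95 mm, Ȳ = 34.74 mm

plate: A = 160 × 70 = 11200.00, centroid at (80.00, 35.00).
hole 1: A = −π·8² = -201.06, centroid at (87.00, 46.00).
hole 2: A = −(39 × 23) = -897.00, centroid at (56.50, 35.50).
ΣA = 10101.94 mm²
ΣAX̄ = (11200.00)(80.00) + (-201.06)(87.00) + (-897.00)(56.50) = 827827.11 mm³
ΣAȲ = (11200.00)(35.00) + (-201.06)(46.00) + (-897.00)(35.50) = 350907.65 mm³
X̄ = 827827.11 / 10101.94 = 81.95 mm
Ȳ = 350907.65 / 10101.94 = 34.74 mm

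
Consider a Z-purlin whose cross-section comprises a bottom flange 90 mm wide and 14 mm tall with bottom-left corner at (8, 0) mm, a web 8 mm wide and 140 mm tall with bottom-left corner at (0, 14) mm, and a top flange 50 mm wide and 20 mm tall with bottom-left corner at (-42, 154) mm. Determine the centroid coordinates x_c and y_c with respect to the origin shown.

bottom flange: A = 90 × 14 = 1260.00, centroid at (53.00, 7.00).
web: A = 8 × 140 = 1120.00, centroid at (4.00, 84.00).
top flange: A = 50 × 20 = 1000.00, centroid at (-17.00, 164.00).
ΣA = 3380.00 mm²
ΣAx_c = (1260.00)(53.00) + (1120.00)(4.00) + (1000.00)(-17.00) = 54260.00 mm³
ΣAy_c = (1260.00)(7.00) + (1120.00)(84.00) + (1000.00)(164.00) = 266900.00 mm³
x_c = 54260.00 / 3380.00 = 16.05 mm
y_c = 266900.00 / 3380.00 = 78.96 mm

x_c = 16.05 mm, y_c = 78.96 mm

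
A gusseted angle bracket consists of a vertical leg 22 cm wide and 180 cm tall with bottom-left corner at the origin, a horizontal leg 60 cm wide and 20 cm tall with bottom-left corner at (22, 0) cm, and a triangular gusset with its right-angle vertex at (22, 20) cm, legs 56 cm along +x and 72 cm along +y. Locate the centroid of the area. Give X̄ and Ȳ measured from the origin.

X̄ = 26.19 cm, Ȳ = 63.70 cm

vertical leg: A = 22 × 180 = 3960.00, centroid at (11.00, 90.00).
horizontal leg: A = 60 × 20 = 1200.00, centroid at (52.00, 10.00).
gusset: A = ½·56·72 = 2016.00, centroid at (40.67, 44.00).
ΣA = 7176.00 cm²
ΣAX̄ = (3960.00)(11.00) + (1200.00)(52.00) + (2016.00)(40.67) = 187944.00 cm³
ΣAȲ = (3960.00)(90.00) + (1200.00)(10.00) + (2016.00)(44.00) = 457104.00 cm³
X̄ = 187944.00 / 7176.00 = 26.19 cm
Ȳ = 457104.00 / 7176.00 = 63.70 cm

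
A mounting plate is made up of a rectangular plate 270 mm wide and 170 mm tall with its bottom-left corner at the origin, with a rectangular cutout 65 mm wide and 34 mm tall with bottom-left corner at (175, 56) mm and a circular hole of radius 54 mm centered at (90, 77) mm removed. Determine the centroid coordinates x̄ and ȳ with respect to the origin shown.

x̄ = 142.30 mm, ȳ = 87.89 mm

plate: A = 270 × 170 = 45900.00, centroid at (135.00, 85.00).
hole 1: A = −(65 × 34) = -2210.00, centroid at (207.50, 73.00).
hole 2: A = −π·54² = -9160.88, centroid at (90.00, 77.00).
ΣA = 34529.12 mm², ΣAx̄ = 4913445.42 mm³, ΣAȳ = 3034781.92 mm³.
x̄ = 4913445.42/34529.12 = 142.30 mm; ȳ = 3034781.92/34529.12 = 87.89 mm.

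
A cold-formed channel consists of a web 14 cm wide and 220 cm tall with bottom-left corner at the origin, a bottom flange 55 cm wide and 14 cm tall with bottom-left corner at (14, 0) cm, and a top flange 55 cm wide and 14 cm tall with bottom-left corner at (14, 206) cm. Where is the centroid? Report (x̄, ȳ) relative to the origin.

web: A = 14 × 220 = 3080.00, centroid at (7.00, 110.00).
bottom flange: A = 55 × 14 = 770.00, centroid at (41.50, 7.00).
top flange: A = 55 × 14 = 770.00, centroid at (41.50, 213.00).
ΣA = 4620.00 cm², ΣAx̄ = 85470.00 cm³, ΣAȳ = 508200.00 cm³.
x̄ = 85470.00/4620.00 = 18.50 cm; ȳ = 508200.00/4620.00 = 110.00 cm.

x̄ = 18.50 cm, ȳ = 110.00 cm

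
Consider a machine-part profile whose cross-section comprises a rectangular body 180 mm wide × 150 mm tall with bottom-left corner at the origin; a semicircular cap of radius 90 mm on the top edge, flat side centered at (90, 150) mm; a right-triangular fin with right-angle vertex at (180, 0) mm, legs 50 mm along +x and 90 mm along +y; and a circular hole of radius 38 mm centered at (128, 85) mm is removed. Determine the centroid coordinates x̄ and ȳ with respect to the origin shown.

rectangular body: A = 180 × 150 = 27000.00, centroid at (90.00, 75.00).
semicircular top: A = ½π·90² = 12723.45, centroid at (90.00, 188.20).
triangular fin: A = ½·50·90 = 2250.00, centroid at (196.67, 30.00).
hole: A = −π·38² = -4536.46, centroid at (128.00, 85.00).
ΣA = 37436.99 mm², ΣAx̄ = 3436943.67 mm³, ΣAȳ = 4101418.45 mm³.
x̄ = 3436943.67/37436.99 = 91.81 mm; ȳ = 4101418.45/37436.99 = 109.56 mm.

x̄ = 91.81 mm, ȳ = 109.56 mm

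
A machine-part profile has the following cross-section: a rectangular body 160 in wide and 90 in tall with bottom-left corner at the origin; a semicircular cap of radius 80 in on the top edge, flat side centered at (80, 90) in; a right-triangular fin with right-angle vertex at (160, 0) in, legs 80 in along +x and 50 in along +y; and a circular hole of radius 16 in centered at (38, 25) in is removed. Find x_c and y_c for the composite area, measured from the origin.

Part | A | x̄ᵢ | ȳᵢ | A·x̄ᵢ | A·ȳᵢ
rectangular body | 14400.00 | 80.00 | 45.00 | 1152000.00 | 648000.00
semicircular top | 10053.10 | 80.00 | 123.95 | 804247.72 | 1246112.02
triangular fin | 2000.00 | 186.67 | 16.67 | 373333.33 | 33333.33
hole | -804.25 | 38.00 | 25.00 | -30561.41 | -20106.19
Σ | 25648.85 |  |  | 2299019.64 | 1907339.16
x_c = 2299019.64 / 25648.85 = 89.63 in
y_c = 1907339.16 / 25648.85 = 74.36 in

x_c = 89.63 in, y_c = 74.36 in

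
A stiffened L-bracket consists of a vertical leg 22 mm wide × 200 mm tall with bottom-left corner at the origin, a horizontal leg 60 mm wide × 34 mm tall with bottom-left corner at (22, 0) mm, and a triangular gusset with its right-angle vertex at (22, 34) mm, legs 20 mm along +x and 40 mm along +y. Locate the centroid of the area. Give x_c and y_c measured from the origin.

Part | A | x̄ᵢ | ȳᵢ | A·x̄ᵢ | A·ȳᵢ
vertical leg | 4400.00 | 11.00 | 100.00 | 48400.00 | 440000.00
horizontal leg | 2040.00 | 52.00 | 17.00 | 106080.00 | 34680.00
gusset | 400.00 | 28.67 | 47.33 | 11466.67 | 18933.33
Σ | 6840.00 |  |  | 165946.67 | 493613.33
x_c = 165946.67 / 6840.00 = 24.26 mm
y_c = 493613.33 / 6840.00 = 72.17 mm

x_c = 24.26 mm, y_c = 72.17 mm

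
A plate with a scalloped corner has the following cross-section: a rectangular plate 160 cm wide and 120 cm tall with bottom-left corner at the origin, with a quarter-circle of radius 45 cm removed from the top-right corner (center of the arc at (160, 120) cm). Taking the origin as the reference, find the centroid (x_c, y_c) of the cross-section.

Part | A | x̄ᵢ | ȳᵢ | A·x̄ᵢ | A·ȳᵢ
plate | 19200.00 | 80.00 | 60.00 | 1536000.00 | 1152000.00
removed quarter-circle | -1590.43 | 140.90 | 100.90 | -224094.00 | -160476.75
Σ | 17609.57 |  |  | 1311906.00 | 991523.25
x_c = 1311906.00 / 17609.57 = 74.50 cm
y_c = 991523.25 / 17609.57 = 56.31 cm

x_c = 74.50 cm, y_c = 56.31 cm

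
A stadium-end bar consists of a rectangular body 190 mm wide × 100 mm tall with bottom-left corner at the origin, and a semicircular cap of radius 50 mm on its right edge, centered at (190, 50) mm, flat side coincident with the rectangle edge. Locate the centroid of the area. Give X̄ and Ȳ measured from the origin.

X̄ = 114.91 mm, Ȳ = 50.00 mm

rectangular body: A = 190 × 100 = 19000.00, centroid at (95.00, 50.00).
semicircular end: A = ½π·50² = 3926.99, centroid at (211.22, 50.00).
ΣA = 22926.99 mm²
ΣAX̄ = (19000.00)(95.00) + (3926.99)(211.22) = 2634461.59 mm³
ΣAȲ = (19000.00)(50.00) + (3926.99)(50.00) = 1146349.54 mm³
X̄ = 2634461.59 / 22926.99 = 114.91 mm
Ȳ = 1146349.54 / 22926.99 = 50.00 mm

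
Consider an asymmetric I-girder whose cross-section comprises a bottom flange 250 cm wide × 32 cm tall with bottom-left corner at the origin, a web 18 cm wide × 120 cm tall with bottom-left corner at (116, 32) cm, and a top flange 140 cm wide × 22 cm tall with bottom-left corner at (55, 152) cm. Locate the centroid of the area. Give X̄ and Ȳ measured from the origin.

bottom flange: A = 250 × 32 = 8000.00, centroid at (125.00, 16.00).
web: A = 18 × 120 = 2160.00, centroid at (125.00, 92.00).
top flange: A = 140 × 22 = 3080.00, centroid at (125.00, 163.00).
ΣA = 13240.00 cm²
ΣAX̄ = (8000.00)(125.00) + (2160.00)(125.00) + (3080.00)(125.00) = 1655000.00 cm³
ΣAȲ = (8000.00)(16.00) + (2160.00)(92.00) + (3080.00)(163.00) = 828760.00 cm³
X̄ = 1655000.00 / 13240.00 = 125.00 cm
Ȳ = 828760.00 / 13240.00 = 62.60 cm

X̄ = 125.00 cm, Ȳ = 62.60 cm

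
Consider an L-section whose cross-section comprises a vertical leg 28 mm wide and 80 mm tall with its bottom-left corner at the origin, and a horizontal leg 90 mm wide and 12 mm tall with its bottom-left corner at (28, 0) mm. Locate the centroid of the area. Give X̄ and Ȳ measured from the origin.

X̄ = 33.19 mm, Ȳ = 28.94 mm

vertical leg: A = 28 × 80 = 2240.00, centroid at (14.00, 40.00).
horizontal leg: A = 90 × 12 = 1080.00, centroid at (73.00, 6.00).
ΣA = 3320.00 mm²
ΣAX̄ = (2240.00)(14.00) + (1080.00)(73.00) = 110200.00 mm³
ΣAȲ = (2240.00)(40.00) + (1080.00)(6.00) = 96080.00 mm³
X̄ = 110200.00 / 3320.00 = 33.19 mm
Ȳ = 96080.00 / 3320.00 = 28.94 mm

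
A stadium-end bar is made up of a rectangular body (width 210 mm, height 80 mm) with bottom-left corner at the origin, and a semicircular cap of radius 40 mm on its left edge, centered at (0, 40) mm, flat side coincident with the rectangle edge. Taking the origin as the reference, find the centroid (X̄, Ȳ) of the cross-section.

X̄ = 89.13 mm, Ȳ = 40.00 mm

rectangular body: A = 210 × 80 = 16800.00, centroid at (105.00, 40.00).
semicircular end: A = ½π·40² = 2513.27, centroid at (-16.98, 40.00).
ΣA = 19313.27 mm², ΣAX̄ = 1721333.33 mm³, ΣAȲ = 772530.96 mm³.
X̄ = 1721333.33/19313.27 = 89.13 mm; Ȳ = 772530.96/19313.27 = 40.00 mm.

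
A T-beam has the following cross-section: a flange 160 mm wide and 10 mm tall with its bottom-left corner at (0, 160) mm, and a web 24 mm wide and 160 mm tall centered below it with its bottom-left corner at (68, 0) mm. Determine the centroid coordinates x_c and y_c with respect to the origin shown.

x_c = 80.00 mm, y_c = 105.00 mm

web: A = 24 × 160 = 3840.00, centroid at (80.00, 80.00).
flange: A = 160 × 10 = 1600.00, centroid at (80.00, 165.00).
ΣA = 5440.00 mm²
ΣAx_c = (3840.00)(80.00) + (1600.00)(80.00) = 435200.00 mm³
ΣAy_c = (3840.00)(80.00) + (1600.00)(165.00) = 571200.00 mm³
x_c = 435200.00 / 5440.00 = 80.00 mm
y_c = 571200.00 / 5440.00 = 105.00 mm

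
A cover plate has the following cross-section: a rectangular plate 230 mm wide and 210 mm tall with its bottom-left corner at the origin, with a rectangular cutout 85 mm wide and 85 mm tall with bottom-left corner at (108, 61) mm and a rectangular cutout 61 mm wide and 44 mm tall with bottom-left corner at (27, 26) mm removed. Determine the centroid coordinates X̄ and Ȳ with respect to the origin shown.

plate: A = 230 × 210 = 48300.00, centroid at (115.00, 105.00).
hole 1: A = −(85 × 85) = -7225.00, centroid at (150.50, 103.50).
hole 2: A = −(61 × 44) = -2684.00, centroid at (57.50, 48.00).
ΣA = 38391.00 mm²
ΣAX̄ = (48300.00)(115.00) + (-7225.00)(150.50) + (-2684.00)(57.50) = 4312807.50 mm³
ΣAȲ = (48300.00)(105.00) + (-7225.00)(103.50) + (-2684.00)(48.00) = 4194880.50 mm³
X̄ = 4312807.50 / 38391.00 = 112.34 mm
Ȳ = 4194880.50 / 38391.00 = 109.27 mm

X̄ = 112.34 mm, Ȳ = 109.27 mm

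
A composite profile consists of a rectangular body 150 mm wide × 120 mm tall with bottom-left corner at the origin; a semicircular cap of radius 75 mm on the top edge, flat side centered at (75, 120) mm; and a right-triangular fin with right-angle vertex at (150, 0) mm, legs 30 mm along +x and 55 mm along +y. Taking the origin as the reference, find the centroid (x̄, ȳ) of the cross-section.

x̄ = 77.54 mm, ȳ = 88.09 mm

Part | A | x̄ᵢ | ȳᵢ | A·x̄ᵢ | A·ȳᵢ
rectangular body | 18000.00 | 75.00 | 60.00 | 1350000.00 | 1080000.00
semicircular top | 8835.73 | 75.00 | 151.83 | 662679.70 | 1341537.52
triangular fin | 825.00 | 160.00 | 18.33 | 132000.00 | 15125.00
Σ | 27660.73 |  |  | 2144679.70 | 2436662.52
x̄ = 2144679.70 / 27660.73 = 77.54 mm
ȳ = 2436662.52 / 27660.73 = 88.09 mm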